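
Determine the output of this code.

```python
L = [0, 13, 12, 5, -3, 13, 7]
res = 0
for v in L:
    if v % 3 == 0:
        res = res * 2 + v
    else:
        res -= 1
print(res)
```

v=0: %3==0, res = 0*2+0 = 0
v=13: not %3==0, res = 0-1 = -1
v=12: %3==0, res = (-1)*2+12 = 10
v=5: not %3==0, res = 10-1 = 9
v=-3: %3==0, res = 9*2+(-3) = 15
v=13: not %3==0, res = 15-1 = 14
v=7: not %3==0, res = 14-1 = 13

13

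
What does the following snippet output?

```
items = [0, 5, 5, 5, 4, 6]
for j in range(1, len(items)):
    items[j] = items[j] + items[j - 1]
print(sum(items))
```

j=1: items[1] = 5+0 = 5 → [0, 5, 5, 5, 4, 6]
j=2: items[2] = 5+5 = 10 → [0, 5, 10, 5, 4, 6]
j=3: items[3] = 5+10 = 15 → [0, 5, 10, 15, 4, 6]
j=4: items[4] = 4+15 = 19 → [0, 5, 10, 15, 19, 6]
j=5: items[5] = 6+19 = 25 → [0, 5, 10, 15, 19, 25]
sum = 74

74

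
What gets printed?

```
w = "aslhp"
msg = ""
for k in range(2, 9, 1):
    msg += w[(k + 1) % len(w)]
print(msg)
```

k=2: add w[3]='h' → 'h'
k=3: add w[4]='p' → 'hp'
k=4: add w[0]='a' → 'hpa'
k=5: add w[1]='s' → 'hpas'
k=6: add w[2]='l' → 'hpasl'
k=7: add w[3]='h' → 'hpaslh'
k=8: add w[4]='p' → 'hpaslhp'

hpaslhp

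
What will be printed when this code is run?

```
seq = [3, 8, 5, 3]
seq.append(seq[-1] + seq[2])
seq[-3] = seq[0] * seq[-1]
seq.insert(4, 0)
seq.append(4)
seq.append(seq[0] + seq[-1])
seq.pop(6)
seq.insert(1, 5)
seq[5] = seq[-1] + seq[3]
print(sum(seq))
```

append seq[-1]+seq[2] = 3+5 = 8 → [3, 8, 5, 3, 8]
seq[-3] = seq[0]*seq[-1] = 3*8 = 24 → [3, 8, 24, 3, 8]
insert 0 at 4 → [3, 8, 24, 3, 0, 8]
append 4 → [3, 8, 24, 3, 0, 8, 4]
append seq[0]+seq[-1] = 3+4 = 7 → [3, 8, 24, 3, 0, 8, 4, 7]
pop(6) removes 4 → [3, 8, 24, 3, 0, 8, 7]
insert 5 at 1 → [3, 5, 8, 24, 3, 0, 8, 7]
seq[5] = seq[-1]+seq[3] = 7+24 = 31 → [3, 5, 8, 24, 3, 31, 8, 7]
sum = 89

89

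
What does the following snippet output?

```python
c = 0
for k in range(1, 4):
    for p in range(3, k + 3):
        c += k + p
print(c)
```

k=1,p=3: c = 0+4 = 4
k=2,p=3: c = 4+5 = 9
k=2,p=4: c = 9+6 = 15
k=3,p=3: c = 15+6 = 21
k=3,p=4: c = 21+7 = 28
k=3,p=5: c = 28+8 = 36

36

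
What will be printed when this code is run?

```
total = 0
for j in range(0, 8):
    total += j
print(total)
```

28

j=0: total = 0+0 = 0
j=1: total = 0+1 = 1
j=2: total = 1+2 = 3
j=3: total = 3+3 = 6
j=4: total = 6+4 = 10
j=5: total = 10+5 = 15
j=6: total = 15+6 = 21
j=7: total = 21+7 = 28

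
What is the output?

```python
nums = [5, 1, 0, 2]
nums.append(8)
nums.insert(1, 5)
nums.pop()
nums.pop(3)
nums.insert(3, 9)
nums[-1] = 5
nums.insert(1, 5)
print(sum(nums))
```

append 8 → [5, 1, 0, 2, 8]
insert 5 at 1 → [5, 5, 1, 0, 2, 8]
pop() removes 8 → [5, 5, 1, 0, 2]
pop(3) removes 0 → [5, 5, 1, 2]
insert 9 at 3 → [5, 5, 1, 9, 2]
nums[-1] = 5 → [5, 5, 1, 9, 5]
insert 5 at 1 → [5, 5, 5, 1, 9, 5]
sum = 30

30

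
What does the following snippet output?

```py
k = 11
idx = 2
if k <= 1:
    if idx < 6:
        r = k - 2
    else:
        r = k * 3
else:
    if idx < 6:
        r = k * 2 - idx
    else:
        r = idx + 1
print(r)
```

k=11, idx=2
k <= 1 is False; idx < 6 is True
→ r = k * 2 - idx = 20

20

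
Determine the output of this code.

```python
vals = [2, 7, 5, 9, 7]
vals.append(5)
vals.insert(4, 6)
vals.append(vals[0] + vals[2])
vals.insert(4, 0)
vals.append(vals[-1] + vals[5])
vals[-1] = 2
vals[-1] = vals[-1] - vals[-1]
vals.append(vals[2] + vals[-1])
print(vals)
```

[2, 7, 5, 9, 0, 6, 7, 5, 7, 0, 5]

append 5 → [2, 7, 5, 9, 7, 5]
insert 6 at 4 → [2, 7, 5, 9, 6, 7, 5]
append vals[0]+vals[2] = 2+5 = 7 → [2, 7, 5, 9, 6, 7, 5, 7]
insert 0 at 4 → [2, 7, 5, 9, 0, 6, 7, 5, 7]
append vals[-1]+vals[5] = 7+6 = 13 → [2, 7, 5, 9, 0, 6, 7, 5, 7, 13]
vals[-1] = 2 → [2, 7, 5, 9, 0, 6, 7, 5, 7, 2]
vals[-1] = vals[-1]-vals[-1] = 2-2 = 0 → [2, 7, 5, 9, 0, 6, 7, 5, 7, 0]
append vals[2]+vals[-1] = 5+0 = 5 → [2, 7, 5, 9, 0, 6, 7, 5, 7, 0, 5]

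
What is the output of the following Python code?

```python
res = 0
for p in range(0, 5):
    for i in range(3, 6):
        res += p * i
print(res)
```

p=0,i=3: res = 0+0 = 0
p=0,i=4: res = 0+0 = 0
p=0,i=5: res = 0+0 = 0
p=1,i=3: res = 0+3 = 3
p=1,i=4: res = 3+4 = 7
p=1,i=5: res = 7+5 = 12
p=2,i=3: res = 12+6 = 18
p=2,i=4: res = 18+8 = 26
p=2,i=5: res = 26+10 = 36
p=3,i=3: res = 36+9 = 45
p=3,i=4: res = 45+12 = 57
p=3,i=5: res = 57+15 = 72
p=4,i=3: res = 72+12 = 84
p=4,i=4: res = 84+16 = 100
p=4,i=5: res = 100+20 = 120

120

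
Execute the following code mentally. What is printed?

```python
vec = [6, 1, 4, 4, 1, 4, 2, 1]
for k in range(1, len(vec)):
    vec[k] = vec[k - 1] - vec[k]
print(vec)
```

k=1: vec[1] = 6-1 = 5 → [6, 5, 4, 4, 1, 4, 2, 1]
k=2: vec[2] = 5-4 = 1 → [6, 5, 1, 4, 1, 4, 2, 1]
k=3: vec[3] = 1-4 = -3 → [6, 5, 1, -3, 1, 4, 2, 1]
k=4: vec[4] = (-3)-1 = -4 → [6, 5, 1, -3, -4, 4, 2, 1]
k=5: vec[5] = (-4)-4 = -8 → [6, 5, 1, -3, -4, -8, 2, 1]
k=6: vec[6] = (-8)-2 = -10 → [6, 5, 1, -3, -4, -8, -10, 1]
k=7: vec[7] = (-10)-1 = -11 → [6, 5, 1, -3, -4, -8, -10, -11]

[6, 5, 1, -3, -4, -8, -10, -11]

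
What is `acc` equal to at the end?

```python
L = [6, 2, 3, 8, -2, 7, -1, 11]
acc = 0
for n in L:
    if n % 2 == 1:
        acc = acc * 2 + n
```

n=6: not odd
n=2: not odd
n=3: odd, acc = 0*2+3 = 3
n=8: not odd
n=-2: not odd
n=7: odd, acc = 3*2+7 = 13
n=-1: odd, acc = 13*2+(-1) = 25
n=11: odd, acc = 25*2+11 = 61

61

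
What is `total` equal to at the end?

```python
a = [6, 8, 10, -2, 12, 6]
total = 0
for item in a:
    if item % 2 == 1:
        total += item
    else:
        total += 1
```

6

item=6: not odd, total = 0+1 = 1
item=8: not odd, total = 1+1 = 2
item=10: not odd, total = 2+1 = 3
item=-2: not odd, total = 3+1 = 4
item=12: not odd, total = 4+1 = 5
item=6: not odd, total = 5+1 = 6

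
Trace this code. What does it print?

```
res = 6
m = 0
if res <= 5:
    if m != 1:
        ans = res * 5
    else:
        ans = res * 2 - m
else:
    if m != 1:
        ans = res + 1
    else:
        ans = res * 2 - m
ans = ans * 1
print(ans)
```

7

res=6, m=0
res <= 5 is False; m != 1 is True
→ ans = res + 1 = 7
ans = 7*1 = 7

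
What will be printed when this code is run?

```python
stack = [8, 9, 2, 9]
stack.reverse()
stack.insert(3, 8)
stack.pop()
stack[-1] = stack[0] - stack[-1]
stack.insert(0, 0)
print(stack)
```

reverse → [9, 2, 9, 8]
insert 8 at 3 → [9, 2, 9, 8, 8]
pop() removes 8 → [9, 2, 9, 8]
stack[-1] = stack[0]-stack[-1] = 9-8 = 1 → [9, 2, 9, 1]
insert 0 at 0 → [0, 9, 2, 9, 1]

[0, 9, 2, 9, 1]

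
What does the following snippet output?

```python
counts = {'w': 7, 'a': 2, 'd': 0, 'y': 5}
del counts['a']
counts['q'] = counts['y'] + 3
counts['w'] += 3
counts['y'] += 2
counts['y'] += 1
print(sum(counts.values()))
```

del 'a' → {'w': 7, 'd': 0, 'y': 5}
counts['q'] = counts['y']+3 = 8 → {'w': 7, 'd': 0, 'y': 5, 'q': 8}
counts['w'] = 7+3 = 10 → {'w': 10, 'd': 0, 'y': 5, 'q': 8}
counts['y'] = 5+2 = 7 → {'w': 10, 'd': 0, 'y': 7, 'q': 8}
counts['y'] = 7+1 = 8 → {'w': 10, 'd': 0, 'y': 8, 'q': 8}
sum of values = 26

26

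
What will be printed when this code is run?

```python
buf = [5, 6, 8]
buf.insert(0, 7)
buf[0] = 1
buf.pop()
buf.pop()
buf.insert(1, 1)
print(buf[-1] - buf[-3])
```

4

insert 7 at 0 → [7, 5, 6, 8]
buf[0] = 1 → [1, 5, 6, 8]
pop() removes 8 → [1, 5, 6]
pop() removes 6 → [1, 5]
insert 1 at 1 → [1, 1, 5]
buf[-1]-buf[-3] = 5-1 = 4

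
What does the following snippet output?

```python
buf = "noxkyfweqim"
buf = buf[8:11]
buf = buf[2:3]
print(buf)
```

slice [8:11] → 'qim'
slice [2:3] → 'm'

m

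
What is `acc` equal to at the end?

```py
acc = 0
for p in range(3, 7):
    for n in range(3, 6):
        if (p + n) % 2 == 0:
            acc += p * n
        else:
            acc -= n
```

p=3,n=3: even sum, acc = 0+9 = 9
p=3,n=4: odd sum, acc = 9-4 = 5
p=3,n=5: even sum, acc = 5+15 = 20
p=4,n=3: odd sum, acc = 20-3 = 17
p=4,n=4: even sum, acc = 17+16 = 33
p=4,n=5: odd sum, acc = 33-5 = 28
p=5,n=3: even sum, acc = 28+15 = 43
p=5,n=4: odd sum, acc = 43-4 = 39
p=5,n=5: even sum, acc = 39+25 = 64
p=6,n=3: odd sum, acc = 64-3 = 61
p=6,n=4: even sum, acc = 61+24 = 85
p=6,n=5: odd sum, acc = 85-5 = 80

80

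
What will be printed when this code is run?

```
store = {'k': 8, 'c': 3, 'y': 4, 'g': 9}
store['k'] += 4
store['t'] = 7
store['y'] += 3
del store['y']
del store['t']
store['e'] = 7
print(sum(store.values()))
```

store['k'] = 8+4 = 12 → {'k': 12, 'c': 3, 'y': 4, 'g': 9}
store['t'] = 7 → {'k': 12, 'c': 3, 'y': 4, 'g': 9, 't': 7}
store['y'] = 4+3 = 7 → {'k': 12, 'c': 3, 'y': 7, 'g': 9, 't': 7}
del 'y' → {'k': 12, 'c': 3, 'g': 9, 't': 7}
del 't' → {'k': 12, 'c': 3, 'g': 9}
store['e'] = 7 → {'k': 12, 'c': 3, 'g': 9, 'e': 7}
sum of values = 31

31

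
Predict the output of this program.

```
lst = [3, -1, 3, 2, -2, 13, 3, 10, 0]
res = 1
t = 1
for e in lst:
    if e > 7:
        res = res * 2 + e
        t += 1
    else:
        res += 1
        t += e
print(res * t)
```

e=3: not >7, res = 1+1 = 2; t=4
e=-1: not >7, res = 2+1 = 3; t=3
e=3: not >7, res = 3+1 = 4; t=6
e=2: not >7, res = 4+1 = 5; t=8
e=-2: not >7, res = 5+1 = 6; t=6
e=13: >7, res = 6*2+13 = 25; t=7
e=3: not >7, res = 25+1 = 26; t=10
e=10: >7, res = 26*2+10 = 62; t=11
e=0: not >7, res = 62+1 = 63; t=11
res*t = 63*11 = 693

693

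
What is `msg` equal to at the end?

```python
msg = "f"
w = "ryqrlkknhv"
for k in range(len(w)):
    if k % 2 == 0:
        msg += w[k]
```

'frqlkh'

k=0: add 'r' → 'fr'
k=1: skip
k=2: add 'q' → 'frq'
k=3: skip
k=4: add 'l' → 'frql'
k=5: skip
k=6: add 'k' → 'frqlk'
k=7: skip
k=8: add 'h' → 'frqlkh'
k=9: skip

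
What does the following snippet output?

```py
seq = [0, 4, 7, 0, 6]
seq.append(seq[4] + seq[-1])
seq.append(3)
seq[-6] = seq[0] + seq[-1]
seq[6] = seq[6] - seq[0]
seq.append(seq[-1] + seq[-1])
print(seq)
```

append seq[4]+seq[-1] = 6+6 = 12 → [0, 4, 7, 0, 6, 12]
append 3 → [0, 4, 7, 0, 6, 12, 3]
seq[-6] = seq[0]+seq[-1] = 0+3 = 3 → [0, 3, 7, 0, 6, 12, 3]
seq[6] = seq[6]-seq[0] = 3-0 = 3 → [0, 3, 7, 0, 6, 12, 3]
append seq[-1]+seq[-1] = 3+3 = 6 → [0, 3, 7, 0, 6, 12, 3, 6]

[0, 3, 7, 0, 6, 12, 3, 6]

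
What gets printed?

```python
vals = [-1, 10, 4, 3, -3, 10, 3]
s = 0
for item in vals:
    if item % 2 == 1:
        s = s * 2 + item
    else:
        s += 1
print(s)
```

19

item=-1: odd, s = 0*2+(-1) = -1
item=10: not odd, s = (-1)+1 = 0
item=4: not odd, s = 0+1 = 1
item=3: odd, s = 1*2+3 = 5
item=-3: odd, s = 5*2+(-3) = 7
item=10: not odd, s = 7+1 = 8
item=3: odd, s = 8*2+3 = 19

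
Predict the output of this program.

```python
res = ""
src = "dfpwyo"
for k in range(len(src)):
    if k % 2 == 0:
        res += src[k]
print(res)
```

k=0: add 'd' → 'd'
k=1: skip
k=2: add 'p' → 'dp'
k=3: skip
k=4: add 'y' → 'dpy'
k=5: skip

dpy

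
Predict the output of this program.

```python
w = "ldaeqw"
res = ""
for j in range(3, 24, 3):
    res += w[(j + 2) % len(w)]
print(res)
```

wawawaw

j=3: add w[5]='w' → 'w'
j=6: add w[2]='a' → 'wa'
j=9: add w[5]='w' → 'waw'
j=12: add w[2]='a' → 'wawa'
j=15: add w[5]='w' → 'wawaw'
j=18: add w[2]='a' → 'wawawa'
j=21: add w[5]='w' → 'wawawaw'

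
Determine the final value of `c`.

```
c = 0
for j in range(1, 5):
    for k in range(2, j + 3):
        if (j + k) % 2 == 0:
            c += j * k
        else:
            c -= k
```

68

j=1,k=2: odd sum, c = 0-2 = -2
j=1,k=3: even sum, c = (-2)+3 = 1
j=2,k=2: even sum, c = 1+4 = 5
j=2,k=3: odd sum, c = 5-3 = 2
j=2,k=4: even sum, c = 2+8 = 10
j=3,k=2: odd sum, c = 10-2 = 8
j=3,k=3: even sum, c = 8+9 = 17
j=3,k=4: odd sum, c = 17-4 = 13
j=3,k=5: even sum, c = 13+15 = 28
j=4,k=2: even sum, c = 28+8 = 36
j=4,k=3: odd sum, c = 36-3 = 33
j=4,k=4: even sum, c = 33+16 = 49
j=4,k=5: odd sum, c = 49-5 = 44
j=4,k=6: even sum, c = 44+24 = 68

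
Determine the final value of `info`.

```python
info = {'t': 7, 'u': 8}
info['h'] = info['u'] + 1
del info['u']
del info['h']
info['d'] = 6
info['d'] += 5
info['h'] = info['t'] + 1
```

info['h'] = info['u']+1 = 9 → {'t': 7, 'u': 8, 'h': 9}
del 'u' → {'t': 7, 'h': 9}
del 'h' → {'t': 7}
info['d'] = 6 → {'t': 7, 'd': 6}
info['d'] = 6+5 = 11 → {'t': 7, 'd': 11}
info['h'] = info['t']+1 = 8 → {'t': 7, 'd': 11, 'h': 8}

{'t': 7, 'd': 11, 'h': 8}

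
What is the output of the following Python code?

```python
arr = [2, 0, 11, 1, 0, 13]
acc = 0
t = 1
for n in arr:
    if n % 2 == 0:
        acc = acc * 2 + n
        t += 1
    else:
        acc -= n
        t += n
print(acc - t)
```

n=2: even, acc = 0*2+2 = 2; t=2
n=0: even, acc = 2*2+0 = 4; t=3
n=11: not even, acc = 4-11 = -7; t=14
n=1: not even, acc = (-7)-1 = -8; t=15
n=0: even, acc = (-8)*2+0 = -16; t=16
n=13: not even, acc = (-16)-13 = -29; t=29
acc-t = (-29)-29 = -58

-58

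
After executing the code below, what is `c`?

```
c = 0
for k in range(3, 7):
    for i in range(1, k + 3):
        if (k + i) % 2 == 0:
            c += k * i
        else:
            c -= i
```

232

k=3,i=1: even sum, c = 0+3 = 3
k=3,i=2: odd sum, c = 3-2 = 1
k=3,i=3: even sum, c = 1+9 = 10
k=3,i=4: odd sum, c = 10-4 = 6
k=3,i=5: even sum, c = 6+15 = 21
k=4,i=1: odd sum, c = 21-1 = 20
k=4,i=2: even sum, c = 20+8 = 28
k=4,i=3: odd sum, c = 28-3 = 25
k=4,i=4: even sum, c = 25+16 = 41
k=4,i=5: odd sum, c = 41-5 = 36
k=4,i=6: even sum, c = 36+24 = 60
k=5,i=1: even sum, c = 60+5 = 65
k=5,i=2: odd sum, c = 65-2 = 63
k=5,i=3: even sum, c = 63+15 = 78
k=5,i=4: odd sum, c = 78-4 = 74
k=5,i=5: even sum, c = 74+25 = 99
k=5,i=6: odd sum, c = 99-6 = 93
k=5,i=7: even sum, c = 93+35 = 128
k=6,i=1: odd sum, c = 128-1 = 127
k=6,i=2: even sum, c = 127+12 = 139
k=6,i=3: odd sum, c = 139-3 = 136
k=6,i=4: even sum, c = 136+24 = 160
k=6,i=5: odd sum, c = 160-5 = 155
k=6,i=6: even sum, c = 155+36 = 191
k=6,i=7: odd sum, c = 191-7 = 184
k=6,i=8: even sum, c = 184+48 = 232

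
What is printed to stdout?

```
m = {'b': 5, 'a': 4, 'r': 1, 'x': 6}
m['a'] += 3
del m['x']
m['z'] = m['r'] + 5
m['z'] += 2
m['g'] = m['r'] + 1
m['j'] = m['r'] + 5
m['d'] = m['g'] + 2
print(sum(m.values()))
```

m['a'] = 4+3 = 7 → {'b': 5, 'a': 7, 'r': 1, 'x': 6}
del 'x' → {'b': 5, 'a': 7, 'r': 1}
m['z'] = m['r']+5 = 6 → {'b': 5, 'a': 7, 'r': 1, 'z': 6}
m['z'] = 6+2 = 8 → {'b': 5, 'a': 7, 'r': 1, 'z': 8}
m['g'] = m['r']+1 = 2 → {'b': 5, 'a': 7, 'r': 1, 'z': 8, 'g': 2}
m['j'] = m['r']+5 = 6 → {'b': 5, 'a': 7, 'r': 1, 'z': 8, 'g': 2, 'j': 6}
m['d'] = m['g']+2 = 4 → {'b': 5, 'a': 7, 'r': 1, 'z': 8, 'g': 2, 'j': 6, 'd': 4}
sum of values = 33

33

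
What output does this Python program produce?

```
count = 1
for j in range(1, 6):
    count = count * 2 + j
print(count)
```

j=1: count = 1*2+1 = 3
j=2: count = 3*2+2 = 8
j=3: count = 8*2+3 = 19
j=4: count = 19*2+4 = 42
j=5: count = 42*2+5 = 89

89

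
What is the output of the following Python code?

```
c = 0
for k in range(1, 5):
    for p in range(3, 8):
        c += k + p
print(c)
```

k=1,p=3: c = 0+4 = 4
k=1,p=4: c = 4+5 = 9
k=1,p=5: c = 9+6 = 15
k=1,p=6: c = 15+7 = 22
k=1,p=7: c = 22+8 = 30
k=2,p=3: c = 30+5 = 35
k=2,p=4: c = 35+6 = 41
k=2,p=5: c = 41+7 = 48
k=2,p=6: c = 48+8 = 56
k=2,p=7: c = 56+9 = 65
k=3,p=3: c = 65+6 = 71
k=3,p=4: c = 71+7 = 78
k=3,p=5: c = 78+8 = 86
k=3,p=6: c = 86+9 = 95
k=3,p=7: c = 95+10 = 105
k=4,p=3: c = 105+7 = 112
k=4,p=4: c = 112+8 = 120
k=4,p=5: c = 120+9 = 129
k=4,p=6: c = 129+10 = 139
k=4,p=7: c = 139+11 = 150

150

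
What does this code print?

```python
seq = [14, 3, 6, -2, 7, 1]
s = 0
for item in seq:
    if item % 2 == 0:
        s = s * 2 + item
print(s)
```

item=14: even, s = 0*2+14 = 14
item=3: not even
item=6: even, s = 14*2+6 = 34
item=-2: even, s = 34*2+(-2) = 66
item=7: not even
item=1: not even

66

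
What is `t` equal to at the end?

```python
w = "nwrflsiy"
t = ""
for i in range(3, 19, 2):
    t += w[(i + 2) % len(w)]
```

i=3: add w[5]='s' → 's'
i=5: add w[7]='y' → 'sy'
i=7: add w[1]='w' → 'syw'
i=9: add w[3]='f' → 'sywf'
i=11: add w[5]='s' → 'sywfs'
i=13: add w[7]='y' → 'sywfsy'
i=15: add w[1]='w' → 'sywfsyw'
i=17: add w[3]='f' → 'sywfsywf'

'sywfsywf'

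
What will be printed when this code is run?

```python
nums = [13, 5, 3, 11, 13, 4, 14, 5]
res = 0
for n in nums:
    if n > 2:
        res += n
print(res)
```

n=13: >2, res = 0+13 = 13
n=5: >2, res = 13+5 = 18
n=3: >2, res = 18+3 = 21
n=11: >2, res = 21+11 = 32
n=13: >2, res = 32+13 = 45
n=4: >2, res = 45+4 = 49
n=14: >2, res = 49+14 = 63
n=5: >2, res = 63+5 = 68

68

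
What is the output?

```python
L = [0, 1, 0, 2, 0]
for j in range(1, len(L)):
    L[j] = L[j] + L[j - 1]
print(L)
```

j=1: L[1] = 1+0 = 1 → [0, 1, 0, 2, 0]
j=2: L[2] = 0+1 = 1 → [0, 1, 1, 2, 0]
j=3: L[3] = 2+1 = 3 → [0, 1, 1, 3, 0]
j=4: L[4] = 0+3 = 3 → [0, 1, 1, 3, 3]

[0, 1, 1, 3, 3]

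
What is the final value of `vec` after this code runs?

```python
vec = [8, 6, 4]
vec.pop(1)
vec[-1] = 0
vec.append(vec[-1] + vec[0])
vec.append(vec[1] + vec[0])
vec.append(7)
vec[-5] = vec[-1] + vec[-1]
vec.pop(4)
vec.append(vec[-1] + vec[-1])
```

pop(1) removes 6 → [8, 4]
vec[-1] = 0 → [8, 0]
append vec[-1]+vec[0] = 0+8 = 8 → [8, 0, 8]
append vec[1]+vec[0] = 0+8 = 8 → [8, 0, 8, 8]
append 7 → [8, 0, 8, 8, 7]
vec[-5] = vec[-1]+vec[-1] = 7+7 = 14 → [14, 0, 8, 8, 7]
pop(4) removes 7 → [14, 0, 8, 8]
append vec[-1]+vec[-1] = 8+8 = 16 → [14, 0, 8, 8, 16]

[14, 0, 8, 8, 16]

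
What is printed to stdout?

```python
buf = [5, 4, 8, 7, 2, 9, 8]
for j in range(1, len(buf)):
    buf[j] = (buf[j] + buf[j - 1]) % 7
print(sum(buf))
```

19

j=1: buf[1] = (4+5)%7 = 2 → [5, 2, 8, 7, 2, 9, 8]
j=2: buf[2] = (8+2)%7 = 3 → [5, 2, 3, 7, 2, 9, 8]
j=3: buf[3] = (7+3)%7 = 3 → [5, 2, 3, 3, 2, 9, 8]
j=4: buf[4] = (2+3)%7 = 5 → [5, 2, 3, 3, 5, 9, 8]
j=5: buf[5] = (9+5)%7 = 0 → [5, 2, 3, 3, 5, 0, 8]
j=6: buf[6] = (8+0)%7 = 1 → [5, 2, 3, 3, 5, 0, 1]
sum = 19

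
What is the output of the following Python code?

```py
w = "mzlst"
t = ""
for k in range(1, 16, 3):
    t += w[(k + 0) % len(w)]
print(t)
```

ztlms

k=1: add w[1]='z' → 'z'
k=4: add w[4]='t' → 'zt'
k=7: add w[2]='l' → 'ztl'
k=10: add w[0]='m' → 'ztlm'
k=13: add w[3]='s' → 'ztlms'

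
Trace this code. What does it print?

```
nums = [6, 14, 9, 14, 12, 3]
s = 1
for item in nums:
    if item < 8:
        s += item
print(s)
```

10

item=6: <8, s = 1+6 = 7
item=14: not <8
item=9: not <8
item=14: not <8
item=12: not <8
item=3: <8, s = 7+3 = 10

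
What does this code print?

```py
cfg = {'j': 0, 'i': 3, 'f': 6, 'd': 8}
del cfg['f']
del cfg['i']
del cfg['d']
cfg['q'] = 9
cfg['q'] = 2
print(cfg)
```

del 'f' → {'j': 0, 'i': 3, 'd': 8}
del 'i' → {'j': 0, 'd': 8}
del 'd' → {'j': 0}
cfg['q'] = 9 → {'j': 0, 'q': 9}
cfg['q'] = 2 → {'j': 0, 'q': 2}

{'j': 0, 'q': 2}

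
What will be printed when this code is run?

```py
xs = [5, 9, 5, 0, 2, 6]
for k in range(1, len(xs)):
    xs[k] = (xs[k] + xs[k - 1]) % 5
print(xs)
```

k=1: xs[1] = (9+5)%5 = 4 → [5, 4, 5, 0, 2, 6]
k=2: xs[2] = (5+4)%5 = 4 → [5, 4, 4, 0, 2, 6]
k=3: xs[3] = (0+4)%5 = 4 → [5, 4, 4, 4, 2, 6]
k=4: xs[4] = (2+4)%5 = 1 → [5, 4, 4, 4, 1, 6]
k=5: xs[5] = (6+1)%5 = 2 → [5, 4, 4, 4, 1, 2]

[5, 4, 4, 4, 1, 2]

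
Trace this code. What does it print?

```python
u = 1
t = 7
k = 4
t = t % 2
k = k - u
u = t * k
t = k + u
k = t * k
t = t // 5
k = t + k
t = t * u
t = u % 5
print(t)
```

3

t = 7%2 = 1
k = 4-1 = 3
u = 1*3 = 3
t = 3+3 = 6
k = 6*3 = 18
t = 6//5 = 1
k = 1+18 = 19
t = 1*3 = 3
t = 3%5 = 3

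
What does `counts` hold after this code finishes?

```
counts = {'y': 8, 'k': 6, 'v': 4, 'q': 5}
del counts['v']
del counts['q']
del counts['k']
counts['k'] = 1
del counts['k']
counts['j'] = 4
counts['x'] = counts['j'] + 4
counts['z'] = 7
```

{'y': 8, 'j': 4, 'x': 8, 'z': 7}

del 'v' → {'y': 8, 'k': 6, 'q': 5}
del 'q' → {'y': 8, 'k': 6}
del 'k' → {'y': 8}
counts['k'] = 1 → {'y': 8, 'k': 1}
del 'k' → {'y': 8}
counts['j'] = 4 → {'y': 8, 'j': 4}
counts['x'] = counts['j']+4 = 8 → {'y': 8, 'j': 4, 'x': 8}
counts['z'] = 7 → {'y': 8, 'j': 4, 'x': 8, 'z': 7}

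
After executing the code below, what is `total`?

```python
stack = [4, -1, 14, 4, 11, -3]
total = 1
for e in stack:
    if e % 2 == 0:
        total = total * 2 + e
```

56

e=4: even, total = 1*2+4 = 6
e=-1: not even
e=14: even, total = 6*2+14 = 26
e=4: even, total = 26*2+4 = 56
e=11: not even
e=-3: not even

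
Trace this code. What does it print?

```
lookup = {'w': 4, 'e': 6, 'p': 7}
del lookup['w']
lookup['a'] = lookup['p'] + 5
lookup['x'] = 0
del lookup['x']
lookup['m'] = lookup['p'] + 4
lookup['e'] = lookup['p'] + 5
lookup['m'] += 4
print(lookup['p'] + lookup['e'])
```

19

del 'w' → {'e': 6, 'p': 7}
lookup['a'] = lookup['p']+5 = 12 → {'e': 6, 'p': 7, 'a': 12}
lookup['x'] = 0 → {'e': 6, 'p': 7, 'a': 12, 'x': 0}
del 'x' → {'e': 6, 'p': 7, 'a': 12}
lookup['m'] = lookup['p']+4 = 11 → {'e': 6, 'p': 7, 'a': 12, 'm': 11}
lookup['e'] = lookup['p']+5 = 12 → {'e': 12, 'p': 7, 'a': 12, 'm': 11}
lookup['m'] = 11+4 = 15 → {'e': 12, 'p': 7, 'a': 12, 'm': 15}
lookup['p']+lookup['e'] = 7+12 = 19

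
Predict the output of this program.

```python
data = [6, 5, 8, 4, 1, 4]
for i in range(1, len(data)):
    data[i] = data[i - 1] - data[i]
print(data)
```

i=1: data[1] = 6-5 = 1 → [6, 1, 8, 4, 1, 4]
i=2: data[2] = 1-8 = -7 → [6, 1, -7, 4, 1, 4]
i=3: data[3] = (-7)-4 = -11 → [6, 1, -7, -11, 1, 4]
i=4: data[4] = (-11)-1 = -12 → [6, 1, -7, -11, -12, 4]
i=5: data[5] = (-12)-4 = -16 → [6, 1, -7, -11, -12, -16]

[6, 1, -7, -11, -12, -16]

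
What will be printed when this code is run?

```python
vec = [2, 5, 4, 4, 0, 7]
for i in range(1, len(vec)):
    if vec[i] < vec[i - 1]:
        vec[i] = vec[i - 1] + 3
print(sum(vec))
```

57

i=1: 5>=2, unchanged → [2, 5, 4, 4, 0, 7]
i=2: 4<5, vec[2] = 5+3 = 8 → [2, 5, 8, 4, 0, 7]
i=3: 4<8, vec[3] = 8+3 = 11 → [2, 5, 8, 11, 0, 7]
i=4: 0<11, vec[4] = 11+3 = 14 → [2, 5, 8, 11, 14, 7]
i=5: 7<14, vec[5] = 14+3 = 17 → [2, 5, 8, 11, 14, 17]
sum = 57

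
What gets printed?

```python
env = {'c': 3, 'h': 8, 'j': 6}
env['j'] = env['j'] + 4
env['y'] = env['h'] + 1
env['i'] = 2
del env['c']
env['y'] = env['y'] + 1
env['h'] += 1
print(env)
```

env['j'] = env['j']+4 = 10 → {'c': 3, 'h': 8, 'j': 10}
env['y'] = env['h']+1 = 9 → {'c': 3, 'h': 8, 'j': 10, 'y': 9}
env['i'] = 2 → {'c': 3, 'h': 8, 'j': 10, 'y': 9, 'i': 2}
del 'c' → {'h': 8, 'j': 10, 'y': 9, 'i': 2}
env['y'] = env['y']+1 = 10 → {'h': 8, 'j': 10, 'y': 10, 'i': 2}
env['h'] = 8+1 = 9 → {'h': 9, 'j': 10, 'y': 10, 'i': 2}

{'h': 9, 'j': 10, 'y': 10, 'i': 2}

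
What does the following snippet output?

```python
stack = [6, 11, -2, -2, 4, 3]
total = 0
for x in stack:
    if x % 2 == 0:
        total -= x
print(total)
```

-6

x=6: even, total = 0-6 = -6
x=11: not even
x=-2: even, total = (-6)-(-2) = -4
x=-2: even, total = (-4)-(-2) = -2
x=4: even, total = (-2)-4 = -6
x=3: not even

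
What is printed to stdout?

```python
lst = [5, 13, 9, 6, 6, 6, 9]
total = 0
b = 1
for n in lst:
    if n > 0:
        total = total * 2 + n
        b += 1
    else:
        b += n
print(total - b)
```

965

n=5: >0, total = 0*2+5 = 5; b=2
n=13: >0, total = 5*2+13 = 23; b=3
n=9: >0, total = 23*2+9 = 55; b=4
n=6: >0, total = 55*2+6 = 116; b=5
n=6: >0, total = 116*2+6 = 238; b=6
n=6: >0, total = 238*2+6 = 482; b=7
n=9: >0, total = 482*2+9 = 973; b=8
total-b = 973-8 = 965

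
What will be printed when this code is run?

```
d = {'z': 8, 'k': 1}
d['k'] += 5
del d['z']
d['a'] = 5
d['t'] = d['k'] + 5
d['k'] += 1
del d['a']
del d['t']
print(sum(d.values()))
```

7

d['k'] = 1+5 = 6 → {'z': 8, 'k': 6}
del 'z' → {'k': 6}
d['a'] = 5 → {'k': 6, 'a': 5}
d['t'] = d['k']+5 = 11 → {'k': 6, 'a': 5, 't': 11}
d['k'] = 6+1 = 7 → {'k': 7, 'a': 5, 't': 11}
del 'a' → {'k': 7, 't': 11}
del 't' → {'k': 7}
sum of values = 7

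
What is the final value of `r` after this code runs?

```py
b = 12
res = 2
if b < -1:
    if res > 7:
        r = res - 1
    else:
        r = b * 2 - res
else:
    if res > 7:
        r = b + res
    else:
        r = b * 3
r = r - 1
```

35

b=12, res=2
b < -1 is False; res > 7 is False
→ r = b * 3 = 36
r = 36-1 = 35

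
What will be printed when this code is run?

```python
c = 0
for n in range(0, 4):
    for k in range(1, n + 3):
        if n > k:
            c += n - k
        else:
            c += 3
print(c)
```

37

n=0,k=1: not 0>1, c = 0+3 = 3
n=0,k=2: not 0>2, c = 3+3 = 6
n=1,k=1: not 1>1, c = 6+3 = 9
n=1,k=2: not 1>2, c = 9+3 = 12
n=1,k=3: not 1>3, c = 12+3 = 15
n=2,k=1: 2>1, c = 15+1 = 16
n=2,k=2: not 2>2, c = 16+3 = 19
n=2,k=3: not 2>3, c = 19+3 = 22
n=2,k=4: not 2>4, c = 22+3 = 25
n=3,k=1: 3>1, c = 25+2 = 27
n=3,k=2: 3>2, c = 27+1 = 28
n=3,k=3: not 3>3, c = 28+3 = 31
n=3,k=4: not 3>4, c = 31+3 = 34
n=3,k=5: not 3>5, c = 34+3 = 37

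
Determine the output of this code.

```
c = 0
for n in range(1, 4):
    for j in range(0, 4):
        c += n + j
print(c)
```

42

n=1,j=0: c = 0+1 = 1
n=1,j=1: c = 1+2 = 3
n=1,j=2: c = 3+3 = 6
n=1,j=3: c = 6+4 = 10
n=2,j=0: c = 10+2 = 12
n=2,j=1: c = 12+3 = 15
n=2,j=2: c = 15+4 = 19
n=2,j=3: c = 19+5 = 24
n=3,j=0: c = 24+3 = 27
n=3,j=1: c = 27+4 = 31
n=3,j=2: c = 31+5 = 36
n=3,j=3: c = 36+6 = 42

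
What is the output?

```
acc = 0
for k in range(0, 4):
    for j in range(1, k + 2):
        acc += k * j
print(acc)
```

k=0,j=1: acc = 0+0 = 0
k=1,j=1: acc = 0+1 = 1
k=1,j=2: acc = 1+2 = 3
k=2,j=1: acc = 3+2 = 5
k=2,j=2: acc = 5+4 = 9
k=2,j=3: acc = 9+6 = 15
k=3,j=1: acc = 15+3 = 18
k=3,j=2: acc = 18+6 = 24
k=3,j=3: acc = 24+9 = 33
k=3,j=4: acc = 33+12 = 45

45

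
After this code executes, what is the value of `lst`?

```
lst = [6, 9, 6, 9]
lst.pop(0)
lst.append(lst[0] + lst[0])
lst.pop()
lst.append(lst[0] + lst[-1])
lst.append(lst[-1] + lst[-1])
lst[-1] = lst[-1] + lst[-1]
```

[9, 6, 9, 18, 72]

pop(0) removes 6 → [9, 6, 9]
append lst[0]+lst[0] = 9+9 = 18 → [9, 6, 9, 18]
pop() removes 18 → [9, 6, 9]
append lst[0]+lst[-1] = 9+9 = 18 → [9, 6, 9, 18]
append lst[-1]+lst[-1] = 18+18 = 36 → [9, 6, 9, 18, 36]
lst[-1] = lst[-1]+lst[-1] = 36+36 = 72 → [9, 6, 9, 18, 72]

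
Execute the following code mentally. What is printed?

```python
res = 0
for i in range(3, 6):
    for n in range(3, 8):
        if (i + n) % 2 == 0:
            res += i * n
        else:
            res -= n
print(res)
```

125

i=3,n=3: even sum, res = 0+9 = 9
i=3,n=4: odd sum, res = 9-4 = 5
i=3,n=5: even sum, res = 5+15 = 20
i=3,n=6: odd sum, res = 20-6 = 14
i=3,n=7: even sum, res = 14+21 = 35
i=4,n=3: odd sum, res = 35-3 = 32
i=4,n=4: even sum, res = 32+16 = 48
i=4,n=5: odd sum, res = 48-5 = 43
i=4,n=6: even sum, res = 43+24 = 67
i=4,n=7: odd sum, res = 67-7 = 60
i=5,n=3: even sum, res = 60+15 = 75
i=5,n=4: odd sum, res = 75-4 = 71
i=5,n=5: even sum, res = 71+25 = 96
i=5,n=6: odd sum, res = 96-6 = 90
i=5,n=7: even sum, res = 90+35 = 125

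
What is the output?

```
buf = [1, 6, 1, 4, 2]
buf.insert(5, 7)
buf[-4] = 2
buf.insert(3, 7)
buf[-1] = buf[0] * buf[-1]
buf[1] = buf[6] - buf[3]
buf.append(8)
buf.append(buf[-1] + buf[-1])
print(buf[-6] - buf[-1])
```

-9

insert 7 at 5 → [1, 6, 1, 4, 2, 7]
buf[-4] = 2 → [1, 6, 2, 4, 2, 7]
insert 7 at 3 → [1, 6, 2, 7, 4, 2, 7]
buf[-1] = buf[0]*buf[-1] = 1*7 = 7 → [1, 6, 2, 7, 4, 2, 7]
buf[1] = buf[6]-buf[3] = 7-7 = 0 → [1, 0, 2, 7, 4, 2, 7]
append 8 → [1, 0, 2, 7, 4, 2, 7, 8]
append buf[-1]+buf[-1] = 8+8 = 16 → [1, 0, 2, 7, 4, 2, 7, 8, 16]
buf[-6]-buf[-1] = 7-16 = -9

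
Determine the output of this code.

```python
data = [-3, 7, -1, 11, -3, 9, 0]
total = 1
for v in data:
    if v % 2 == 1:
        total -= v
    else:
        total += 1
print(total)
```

-18

v=-3: odd, total = 1-(-3) = 4
v=7: odd, total = 4-7 = -3
v=-1: odd, total = (-3)-(-1) = -2
v=11: odd, total = (-2)-11 = -13
v=-3: odd, total = (-13)-(-3) = -10
v=9: odd, total = (-10)-9 = -19
v=0: not odd, total = (-19)+1 = -18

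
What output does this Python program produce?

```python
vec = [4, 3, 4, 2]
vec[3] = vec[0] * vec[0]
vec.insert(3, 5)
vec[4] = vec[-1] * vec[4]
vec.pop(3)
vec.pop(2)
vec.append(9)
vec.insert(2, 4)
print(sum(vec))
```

276

vec[3] = vec[0]*vec[0] = 4*4 = 16 → [4, 3, 4, 16]
insert 5 at 3 → [4, 3, 4, 5, 16]
vec[4] = vec[-1]*vec[4] = 16*16 = 256 → [4, 3, 4, 5, 256]
pop(3) removes 5 → [4, 3, 4, 256]
pop(2) removes 4 → [4, 3, 256]
append 9 → [4, 3, 256, 9]
insert 4 at 2 → [4, 3, 4, 256, 9]
sum = 276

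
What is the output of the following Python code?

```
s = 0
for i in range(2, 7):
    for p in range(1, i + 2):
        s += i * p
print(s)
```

375

i=2,p=1: s = 0+2 = 2
i=2,p=2: s = 2+4 = 6
i=2,p=3: s = 6+6 = 12
i=3,p=1: s = 12+3 = 15
i=3,p=2: s = 15+6 = 21
i=3,p=3: s = 21+9 = 30
i=3,p=4: s = 30+12 = 42
i=4,p=1: s = 42+4 = 46
i=4,p=2: s = 46+8 = 54
i=4,p=3: s = 54+12 = 66
i=4,p=4: s = 66+16 = 82
i=4,p=5: s = 82+20 = 102
i=5,p=1: s = 102+5 = 107
i=5,p=2: s = 107+10 = 117
i=5,p=3: s = 117+15 = 132
i=5,p=4: s = 132+20 = 152
i=5,p=5: s = 152+25 = 177
i=5,p=6: s = 177+30 = 207
i=6,p=1: s = 207+6 = 213
i=6,p=2: s = 213+12 = 225
i=6,p=3: s = 225+18 = 243
i=6,p=4: s = 243+24 = 267
i=6,p=5: s = 267+30 = 297
i=6,p=6: s = 297+36 = 333
i=6,p=7: s = 333+42 = 375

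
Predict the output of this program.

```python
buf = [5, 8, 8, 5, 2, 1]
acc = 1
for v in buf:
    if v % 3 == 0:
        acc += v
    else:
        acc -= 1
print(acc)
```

-5

v=5: not %3==0, acc = 1-1 = 0
v=8: not %3==0, acc = 0-1 = -1
v=8: not %3==0, acc = (-1)-1 = -2
v=5: not %3==0, acc = (-2)-1 = -3
v=2: not %3==0, acc = (-3)-1 = -4
v=1: not %3==0, acc = (-4)-1 = -5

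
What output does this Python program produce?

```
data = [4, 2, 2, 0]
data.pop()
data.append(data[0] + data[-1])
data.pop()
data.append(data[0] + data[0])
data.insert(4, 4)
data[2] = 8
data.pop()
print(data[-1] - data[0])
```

4

pop() removes 0 → [4, 2, 2]
append data[0]+data[-1] = 4+2 = 6 → [4, 2, 2, 6]
pop() removes 6 → [4, 2, 2]
append data[0]+data[0] = 4+4 = 8 → [4, 2, 2, 8]
insert 4 at 4 → [4, 2, 2, 8, 4]
data[2] = 8 → [4, 2, 8, 8, 4]
pop() removes 4 → [4, 2, 8, 8]
data[-1]-data[0] = 8-4 = 4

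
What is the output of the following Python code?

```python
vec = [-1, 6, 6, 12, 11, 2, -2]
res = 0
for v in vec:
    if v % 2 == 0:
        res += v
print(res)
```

24

v=-1: not even
v=6: even, res = 0+6 = 6
v=6: even, res = 6+6 = 12
v=12: even, res = 12+12 = 24
v=11: not even
v=2: even, res = 24+2 = 26
v=-2: even, res = 26+(-2) = 24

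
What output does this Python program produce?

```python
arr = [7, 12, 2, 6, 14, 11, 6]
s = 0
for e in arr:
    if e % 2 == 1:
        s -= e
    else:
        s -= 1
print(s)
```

e=7: odd, s = 0-7 = -7
e=12: not odd, s = (-7)-1 = -8
e=2: not odd, s = (-8)-1 = -9
e=6: not odd, s = (-9)-1 = -10
e=14: not odd, s = (-10)-1 = -11
e=11: odd, s = (-11)-11 = -22
e=6: not odd, s = (-22)-1 = -23

-23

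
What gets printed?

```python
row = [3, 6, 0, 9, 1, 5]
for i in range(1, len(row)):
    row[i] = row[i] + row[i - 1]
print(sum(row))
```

i=1: row[1] = 6+3 = 9 → [3, 9, 0, 9, 1, 5]
i=2: row[2] = 0+9 = 9 → [3, 9, 9, 9, 1, 5]
i=3: row[3] = 9+9 = 18 → [3, 9, 9, 18, 1, 5]
i=4: row[4] = 1+18 = 19 → [3, 9, 9, 18, 19, 5]
i=5: row[5] = 5+19 = 24 → [3, 9, 9, 18, 19, 24]
sum = 82

82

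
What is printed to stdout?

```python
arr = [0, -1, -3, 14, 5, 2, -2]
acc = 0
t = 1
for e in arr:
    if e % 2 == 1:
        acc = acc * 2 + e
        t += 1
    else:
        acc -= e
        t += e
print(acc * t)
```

e=0: not odd, acc = 0-0 = 0; t=1
e=-1: odd, acc = 0*2+(-1) = -1; t=2
e=-3: odd, acc = (-1)*2+(-3) = -5; t=3
e=14: not odd, acc = (-5)-14 = -19; t=17
e=5: odd, acc = (-19)*2+5 = -33; t=18
e=2: not odd, acc = (-33)-2 = -35; t=20
e=-2: not odd, acc = (-35)-(-2) = -33; t=18
acc*t = (-33)*18 = -594

-594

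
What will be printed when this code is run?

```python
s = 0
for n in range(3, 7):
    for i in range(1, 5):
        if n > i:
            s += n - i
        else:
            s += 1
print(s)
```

n=3,i=1: 3>1, s = 0+2 = 2
n=3,i=2: 3>2, s = 2+1 = 3
n=3,i=3: not 3>3, s = 3+1 = 4
n=3,i=4: not 3>4, s = 4+1 = 5
n=4,i=1: 4>1, s = 5+3 = 8
n=4,i=2: 4>2, s = 8+2 = 10
n=4,i=3: 4>3, s = 10+1 = 11
n=4,i=4: not 4>4, s = 11+1 = 12
n=5,i=1: 5>1, s = 12+4 = 16
n=5,i=2: 5>2, s = 16+3 = 19
n=5,i=3: 5>3, s = 19+2 = 21
n=5,i=4: 5>4, s = 21+1 = 22
n=6,i=1: 6>1, s = 22+5 = 27
n=6,i=2: 6>2, s = 27+4 = 31
n=6,i=3: 6>3, s = 31+3 = 34
n=6,i=4: 6>4, s = 34+2 = 36

36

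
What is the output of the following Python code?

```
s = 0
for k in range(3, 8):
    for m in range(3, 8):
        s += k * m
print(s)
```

k=3,m=3: s = 0+9 = 9
k=3,m=4: s = 9+12 = 21
k=3,m=5: s = 21+15 = 36
k=3,m=6: s = 36+18 = 54
k=3,m=7: s = 54+21 = 75
k=4,m=3: s = 75+12 = 87
k=4,m=4: s = 87+16 = 103
k=4,m=5: s = 103+20 = 123
k=4,m=6: s = 123+24 = 147
k=4,m=7: s = 147+28 = 175
k=5,m=3: s = 175+15 = 190
k=5,m=4: s = 190+20 = 210
k=5,m=5: s = 210+25 = 235
k=5,m=6: s = 235+30 = 265
k=5,m=7: s = 265+35 = 300
k=6,m=3: s = 300+18 = 318
k=6,m=4: s = 318+24 = 342
k=6,m=5: s = 342+30 = 372
k=6,m=6: s = 372+36 = 408
k=6,m=7: s = 408+42 = 450
k=7,m=3: s = 450+21 = 471
k=7,m=4: s = 471+28 = 499
k=7,m=5: s = 499+35 = 534
k=7,m=6: s = 534+42 = 576
k=7,m=7: s = 576+49 = 625

625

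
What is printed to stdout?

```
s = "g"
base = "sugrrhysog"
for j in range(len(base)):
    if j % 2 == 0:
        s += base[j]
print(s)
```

j=0: add 's' → 'gs'
j=1: skip
j=2: add 'g' → 'gsg'
j=3: skip
j=4: add 'r' → 'gsgr'
j=5: skip
j=6: add 'y' → 'gsgry'
j=7: skip
j=8: add 'o' → 'gsgryo'
j=9: skip

gsgryo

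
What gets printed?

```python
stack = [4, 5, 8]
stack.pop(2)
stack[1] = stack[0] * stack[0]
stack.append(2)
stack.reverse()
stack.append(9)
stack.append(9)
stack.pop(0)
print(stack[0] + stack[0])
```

32

pop(2) removes 8 → [4, 5]
stack[1] = stack[0]*stack[0] = 4*4 = 16 → [4, 16]
append 2 → [4, 16, 2]
reverse → [2, 16, 4]
append 9 → [2, 16, 4, 9]
append 9 → [2, 16, 4, 9, 9]
pop(0) removes 2 → [16, 4, 9, 9]
stack[0]+stack[0] = 16+16 = 32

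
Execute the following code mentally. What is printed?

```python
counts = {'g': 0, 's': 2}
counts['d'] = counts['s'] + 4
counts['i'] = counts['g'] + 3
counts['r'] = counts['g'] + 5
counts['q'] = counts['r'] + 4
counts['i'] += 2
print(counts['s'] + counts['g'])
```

2

counts['d'] = counts['s']+4 = 6 → {'g': 0, 's': 2, 'd': 6}
counts['i'] = counts['g']+3 = 3 → {'g': 0, 's': 2, 'd': 6, 'i': 3}
counts['r'] = counts['g']+5 = 5 → {'g': 0, 's': 2, 'd': 6, 'i': 3, 'r': 5}
counts['q'] = counts['r']+4 = 9 → {'g': 0, 's': 2, 'd': 6, 'i': 3, 'r': 5, 'q': 9}
counts['i'] = 3+2 = 5 → {'g': 0, 's': 2, 'd': 6, 'i': 5, 'r': 5, 'q': 9}
counts['s']+counts['g'] = 2+0 = 2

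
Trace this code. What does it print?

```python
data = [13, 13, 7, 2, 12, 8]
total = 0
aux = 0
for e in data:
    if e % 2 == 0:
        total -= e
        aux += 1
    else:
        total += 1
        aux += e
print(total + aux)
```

e=13: not even, total = 0+1 = 1; aux=13
e=13: not even, total = 1+1 = 2; aux=26
e=7: not even, total = 2+1 = 3; aux=33
e=2: even, total = 3-2 = 1; aux=34
e=12: even, total = 1-12 = -11; aux=35
e=8: even, total = (-11)-8 = -19; aux=36
total+aux = (-19)+36 = 17

17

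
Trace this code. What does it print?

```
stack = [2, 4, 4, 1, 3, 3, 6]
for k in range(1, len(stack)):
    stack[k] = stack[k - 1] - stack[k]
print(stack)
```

k=1: stack[1] = 2-4 = -2 → [2, -2, 4, 1, 3, 3, 6]
k=2: stack[2] = (-2)-4 = -6 → [2, -2, -6, 1, 3, 3, 6]
k=3: stack[3] = (-6)-1 = -7 → [2, -2, -6, -7, 3, 3, 6]
k=4: stack[4] = (-7)-3 = -10 → [2, -2, -6, -7, -10, 3, 6]
k=5: stack[5] = (-10)-3 = -13 → [2, -2, -6, -7, -10, -13, 6]
k=6: stack[6] = (-13)-6 = -19 → [2, -2, -6, -7, -10, -13, -19]

[2, -2, -6, -7, -10, -13, -19]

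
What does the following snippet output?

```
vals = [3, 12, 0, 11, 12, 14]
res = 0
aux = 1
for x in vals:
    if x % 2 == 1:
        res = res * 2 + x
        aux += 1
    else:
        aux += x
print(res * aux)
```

x=3: odd, res = 0*2+3 = 3; aux=2
x=12: not odd; aux=14
x=0: not odd; aux=14
x=11: odd, res = 3*2+11 = 17; aux=15
x=12: not odd; aux=27
x=14: not odd; aux=41
res*aux = 17*41 = 697

697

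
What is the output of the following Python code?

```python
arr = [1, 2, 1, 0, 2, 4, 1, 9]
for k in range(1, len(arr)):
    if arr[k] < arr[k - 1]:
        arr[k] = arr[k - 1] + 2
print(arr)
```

k=1: 2>=1, unchanged → [1, 2, 1, 0, 2, 4, 1, 9]
k=2: 1<2, arr[2] = 2+2 = 4 → [1, 2, 4, 0, 2, 4, 1, 9]
k=3: 0<4, arr[3] = 4+2 = 6 → [1, 2, 4, 6, 2, 4, 1, 9]
k=4: 2<6, arr[4] = 6+2 = 8 → [1, 2, 4, 6, 8, 4, 1, 9]
k=5: 4<8, arr[5] = 8+2 = 10 → [1, 2, 4, 6, 8, 10, 1, 9]
k=6: 1<10, arr[6] = 10+2 = 12 → [1, 2, 4, 6, 8, 10, 12, 9]
k=7: 9<12, arr[7] = 12+2 = 14 → [1, 2, 4, 6, 8, 10, 12, 14]

[1, 2, 4, 6, 8, 10, 12, 14]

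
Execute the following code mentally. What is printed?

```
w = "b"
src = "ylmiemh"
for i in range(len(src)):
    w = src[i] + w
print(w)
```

i=0: prepend 'y' → 'yb'
i=1: prepend 'l' → 'lyb'
i=2: prepend 'm' → 'mlyb'
i=3: prepend 'i' → 'imlyb'
i=4: prepend 'e' → 'eimlyb'
i=5: prepend 'm' → 'meimlyb'
i=6: prepend 'h' → 'hmeimlyb'

hmeimlyb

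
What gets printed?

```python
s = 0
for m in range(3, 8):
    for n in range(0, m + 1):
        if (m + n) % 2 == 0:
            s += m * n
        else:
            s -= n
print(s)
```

232

m=3,n=0: odd sum, s = 0-0 = 0
m=3,n=1: even sum, s = 0+3 = 3
m=3,n=2: odd sum, s = 3-2 = 1
m=3,n=3: even sum, s = 1+9 = 10
m=4,n=0: even sum, s = 10+0 = 10
m=4,n=1: odd sum, s = 10-1 = 9
m=4,n=2: even sum, s = 9+8 = 17
m=4,n=3: odd sum, s = 17-3 = 14
m=4,n=4: even sum, s = 14+16 = 30
m=5,n=0: odd sum, s = 30-0 = 30
m=5,n=1: even sum, s = 30+5 = 35
m=5,n=2: odd sum, s = 35-2 = 33
m=5,n=3: even sum, s = 33+15 = 48
m=5,n=4: odd sum, s = 48-4 = 44
m=5,n=5: even sum, s = 44+25 = 69
m=6,n=0: even sum, s = 69+0 = 69
m=6,n=1: odd sum, s = 69-1 = 68
m=6,n=2: even sum, s = 68+12 = 80
m=6,n=3: odd sum, s = 80-3 = 77
m=6,n=4: even sum, s = 77+24 = 101
m=6,n=5: odd sum, s = 101-5 = 96
m=6,n=6: even sum, s = 96+36 = 132
m=7,n=0: odd sum, s = 132-0 = 132
m=7,n=1: even sum, s = 132+7 = 139
m=7,n=2: odd sum, s = 139-2 = 137
m=7,n=3: even sum, s = 137+21 = 158
m=7,n=4: odd sum, s = 158-4 = 154
m=7,n=5: even sum, s = 154+35 = 189
m=7,n=6: odd sum, s = 189-6 = 183
m=7,n=7: even sum, s = 183+49 = 232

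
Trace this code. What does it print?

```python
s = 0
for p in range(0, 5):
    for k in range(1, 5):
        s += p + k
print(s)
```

90

p=0,k=1: s = 0+1 = 1
p=0,k=2: s = 1+2 = 3
p=0,k=3: s = 3+3 = 6
p=0,k=4: s = 6+4 = 10
p=1,k=1: s = 10+2 = 12
p=1,k=2: s = 12+3 = 15
p=1,k=3: s = 15+4 = 19
p=1,k=4: s = 19+5 = 24
p=2,k=1: s = 24+3 = 27
p=2,k=2: s = 27+4 = 31
p=2,k=3: s = 31+5 = 36
p=2,k=4: s = 36+6 = 42
p=3,k=1: s = 42+4 = 46
p=3,k=2: s = 46+5 = 51
p=3,k=3: s = 51+6 = 57
p=3,k=4: s = 57+7 = 64
p=4,k=1: s = 64+5 = 69
p=4,k=2: s = 69+6 = 75
p=4,k=3: s = 75+7 = 82
p=4,k=4: s = 82+8 = 90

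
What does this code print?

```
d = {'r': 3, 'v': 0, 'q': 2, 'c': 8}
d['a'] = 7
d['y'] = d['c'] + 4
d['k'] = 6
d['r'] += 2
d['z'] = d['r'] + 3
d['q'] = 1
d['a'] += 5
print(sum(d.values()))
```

d['a'] = 7 → {'r': 3, 'v': 0, 'q': 2, 'c': 8, 'a': 7}
d['y'] = d['c']+4 = 12 → {'r': 3, 'v': 0, 'q': 2, 'c': 8, 'a': 7, 'y': 12}
d['k'] = 6 → {'r': 3, 'v': 0, 'q': 2, 'c': 8, 'a': 7, 'y': 12, 'k': 6}
d['r'] = 3+2 = 5 → {'r': 5, 'v': 0, 'q': 2, 'c': 8, 'a': 7, 'y': 12, 'k': 6}
d['z'] = d['r']+3 = 8 → {'r': 5, 'v': 0, 'q': 2, 'c': 8, 'a': 7, 'y': 12, 'k': 6, 'z': 8}
d['q'] = 1 → {'r': 5, 'v': 0, 'q': 1, 'c': 8, 'a': 7, 'y': 12, 'k': 6, 'z': 8}
d['a'] = 7+5 = 12 → {'r': 5, 'v': 0, 'q': 1, 'c': 8, 'a': 12, 'y': 12, 'k': 6, 'z': 8}
sum of values = 52

52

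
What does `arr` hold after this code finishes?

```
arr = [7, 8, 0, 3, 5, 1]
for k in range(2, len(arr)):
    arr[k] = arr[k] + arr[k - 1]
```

[7, 8, 8, 11, 16, 17]

k=2: arr[2] = 0+8 = 8 → [7, 8, 8, 3, 5, 1]
k=3: arr[3] = 3+8 = 11 → [7, 8, 8, 11, 5, 1]
k=4: arr[4] = 5+11 = 16 → [7, 8, 8, 11, 16, 1]
k=5: arr[5] = 1+16 = 17 → [7, 8, 8, 11, 16, 17]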